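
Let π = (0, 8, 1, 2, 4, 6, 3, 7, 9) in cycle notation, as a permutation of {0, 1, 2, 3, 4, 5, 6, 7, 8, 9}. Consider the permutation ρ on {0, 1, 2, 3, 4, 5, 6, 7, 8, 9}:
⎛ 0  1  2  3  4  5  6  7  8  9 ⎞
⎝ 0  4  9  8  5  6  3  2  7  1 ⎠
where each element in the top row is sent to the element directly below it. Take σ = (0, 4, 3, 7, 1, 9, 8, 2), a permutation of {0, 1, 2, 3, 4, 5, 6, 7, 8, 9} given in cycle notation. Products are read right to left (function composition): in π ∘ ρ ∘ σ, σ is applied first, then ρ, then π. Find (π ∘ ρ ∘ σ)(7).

6

Chase 7: σ(7) = 1; ρ(1) = 4; π(4) = 6. Hence (π ∘ ρ ∘ σ)(7) = 6.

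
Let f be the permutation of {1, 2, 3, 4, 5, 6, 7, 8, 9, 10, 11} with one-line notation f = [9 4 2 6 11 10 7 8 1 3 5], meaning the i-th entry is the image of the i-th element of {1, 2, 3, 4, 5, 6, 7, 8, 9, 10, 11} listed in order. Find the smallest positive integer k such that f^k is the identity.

10

The disjoint-cycle form of f has cycle lengths 5, 2, 2, 1, 1.
The order is lcm(5, 2, 2) = 10.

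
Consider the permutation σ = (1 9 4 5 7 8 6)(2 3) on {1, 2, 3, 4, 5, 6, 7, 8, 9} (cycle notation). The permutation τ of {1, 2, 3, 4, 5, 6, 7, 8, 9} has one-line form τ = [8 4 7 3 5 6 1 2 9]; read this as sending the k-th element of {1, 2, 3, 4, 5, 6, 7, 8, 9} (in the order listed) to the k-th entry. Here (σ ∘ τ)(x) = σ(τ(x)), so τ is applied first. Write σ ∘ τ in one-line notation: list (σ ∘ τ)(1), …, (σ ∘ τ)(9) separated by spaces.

6 5 8 2 7 1 9 3 4

(σ ∘ τ)(x) = σ(τ(x)). Computing each image: σ(τ(1)) = σ(8) = 6, σ(τ(2)) = σ(4) = 5, σ(τ(3)) = σ(7) = 8, σ(τ(4)) = σ(3) = 2, σ(τ(5)) = σ(5) = 7, σ(τ(6)) = σ(6) = 1, σ(τ(7)) = σ(1) = 9, σ(τ(8)) = σ(2) = 3, σ(τ(9)) = σ(9) = 4.
Hence σ ∘ τ = [6 5 8 2 7 1 9 3 4].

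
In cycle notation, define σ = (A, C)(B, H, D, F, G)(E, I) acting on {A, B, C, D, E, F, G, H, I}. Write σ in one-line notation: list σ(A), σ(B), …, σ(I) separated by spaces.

C H A F I G B D E

Reading each image from the cycles: A↦C, B↦H, C↦A, D↦F, E↦I, F↦G, G↦B, H↦D, I↦E.
Listing these in domain order gives C H A F I G B D E.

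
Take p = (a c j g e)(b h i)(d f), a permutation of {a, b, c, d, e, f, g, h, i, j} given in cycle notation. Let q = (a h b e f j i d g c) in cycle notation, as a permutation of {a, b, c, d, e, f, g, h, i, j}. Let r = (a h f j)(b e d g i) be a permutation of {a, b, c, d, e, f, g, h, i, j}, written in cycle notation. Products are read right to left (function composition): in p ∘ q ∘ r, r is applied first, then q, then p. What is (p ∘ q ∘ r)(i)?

a

Chase i: r(i) = b; q(b) = e; p(e) = a. Hence (p ∘ q ∘ r)(i) = a.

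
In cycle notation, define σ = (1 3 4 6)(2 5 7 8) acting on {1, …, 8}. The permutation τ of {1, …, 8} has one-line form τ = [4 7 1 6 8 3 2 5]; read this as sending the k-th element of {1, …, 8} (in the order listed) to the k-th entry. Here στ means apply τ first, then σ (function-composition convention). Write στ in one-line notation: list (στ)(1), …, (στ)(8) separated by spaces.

Chase each element through τ then σ: 1 → 4 → 6; 2 → 7 → 8; 3 → 1 → 3; 4 → 6 → 1; 5 → 8 → 2; 6 → 3 → 4; 7 → 2 → 5; 8 → 5 → 7.
So στ in one-line form is 6 8 3 1 2 4 5 7.

6 8 3 1 2 4 5 7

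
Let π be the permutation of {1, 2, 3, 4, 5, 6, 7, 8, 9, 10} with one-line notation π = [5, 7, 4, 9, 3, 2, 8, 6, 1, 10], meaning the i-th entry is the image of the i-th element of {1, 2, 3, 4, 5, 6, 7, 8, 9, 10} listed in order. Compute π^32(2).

Tracing 2 → 7 → … returns to 2 after 4 steps, so 2 lies in a 4-cycle (2 7 8 6).
Powers repeat with period 4 on this cycle, and 32 mod 4 = 0, so π^32(2) = π^0(2).
So π^32(2) = 2.

2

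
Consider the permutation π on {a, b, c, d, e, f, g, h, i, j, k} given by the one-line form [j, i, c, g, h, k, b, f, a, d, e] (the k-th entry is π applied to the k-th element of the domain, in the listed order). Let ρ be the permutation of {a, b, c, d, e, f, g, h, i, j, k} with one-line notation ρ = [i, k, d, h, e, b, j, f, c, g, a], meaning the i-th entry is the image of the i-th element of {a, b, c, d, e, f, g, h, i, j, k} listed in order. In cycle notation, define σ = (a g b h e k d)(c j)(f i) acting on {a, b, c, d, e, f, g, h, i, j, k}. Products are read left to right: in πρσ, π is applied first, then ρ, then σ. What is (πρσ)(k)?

Apply the permutations in order: π(k) = e, then ρ(e) = e, then σ(e) = k. So (πρσ)(k) = k.

k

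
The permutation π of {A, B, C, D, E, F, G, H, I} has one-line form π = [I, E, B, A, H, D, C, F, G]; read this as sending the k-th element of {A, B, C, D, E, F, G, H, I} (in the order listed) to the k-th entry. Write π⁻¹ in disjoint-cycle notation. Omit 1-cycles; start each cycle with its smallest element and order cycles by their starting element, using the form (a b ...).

(A D F H E B C G I)

The cycle decomposition of π is (A I G C B E H F D).
The inverse reverses every cycle; in canonical form, π⁻¹ = (A D F H E B C G I).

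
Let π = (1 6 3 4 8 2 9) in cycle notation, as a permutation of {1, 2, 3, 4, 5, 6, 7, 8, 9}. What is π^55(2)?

8

2 lies in the 7-cycle (1 6 3 4 8 2 9).
Since the cycle has length 7, π^55 acts on it the same as π^6 (55 mod 7 = 6).
Advancing 6 steps from 2: 2 → 9 → 1 → 6 → 3 → 4 → 8.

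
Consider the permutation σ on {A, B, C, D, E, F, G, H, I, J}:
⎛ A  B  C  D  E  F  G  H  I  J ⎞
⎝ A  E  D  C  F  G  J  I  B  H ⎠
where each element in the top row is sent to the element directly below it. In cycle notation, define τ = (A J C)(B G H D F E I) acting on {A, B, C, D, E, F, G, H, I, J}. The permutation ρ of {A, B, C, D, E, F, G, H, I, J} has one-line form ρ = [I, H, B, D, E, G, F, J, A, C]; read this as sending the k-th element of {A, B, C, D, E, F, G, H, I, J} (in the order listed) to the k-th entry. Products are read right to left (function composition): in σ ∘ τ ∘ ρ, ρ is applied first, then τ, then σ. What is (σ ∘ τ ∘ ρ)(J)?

Chase J: ρ(J) = C; τ(C) = A; σ(A) = A. Hence (σ ∘ τ ∘ ρ)(J) = A.

A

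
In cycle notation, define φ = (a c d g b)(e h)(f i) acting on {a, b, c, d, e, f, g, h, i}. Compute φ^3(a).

a lies in the 5-cycle (a c d g b).
Stepping 3 places around the cycle: a → c → d → g.

g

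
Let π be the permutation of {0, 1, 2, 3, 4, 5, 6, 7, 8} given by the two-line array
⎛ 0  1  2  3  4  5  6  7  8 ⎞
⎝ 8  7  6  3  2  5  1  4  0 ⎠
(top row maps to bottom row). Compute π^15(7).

7

Tracing 7 → 4 → … returns to 7 after 5 steps, so 7 lies in a 5-cycle (1, 7, 4, 2, 6).
On a 5-cycle, π^5 is the identity, so π^15 = π^0 there (15 ≡ 0 mod 5).
So π^15(7) = 7.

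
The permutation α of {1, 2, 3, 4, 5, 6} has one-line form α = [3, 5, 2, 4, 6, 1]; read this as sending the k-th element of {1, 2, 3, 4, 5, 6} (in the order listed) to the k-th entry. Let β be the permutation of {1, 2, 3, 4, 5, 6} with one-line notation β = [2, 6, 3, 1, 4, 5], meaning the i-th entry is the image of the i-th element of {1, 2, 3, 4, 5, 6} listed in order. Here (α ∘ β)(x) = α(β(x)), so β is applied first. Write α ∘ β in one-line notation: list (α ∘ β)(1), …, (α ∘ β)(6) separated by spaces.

For each element, apply β then α: 1 → 2 → 5; 2 → 6 → 1; 3 → 3 → 2; 4 → 1 → 3; 5 → 4 → 4; 6 → 5 → 6.
Collecting the images, α ∘ β = [5 1 2 3 4 6].

5 1 2 3 4 6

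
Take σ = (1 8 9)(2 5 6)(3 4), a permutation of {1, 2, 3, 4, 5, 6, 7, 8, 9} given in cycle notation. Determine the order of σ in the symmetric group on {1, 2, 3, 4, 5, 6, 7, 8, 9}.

6

The disjoint cycles have lengths 3, 3, 2, 1.
Since disjoint cycles commute, ord(σ) = lcm(3, 3, 2) = 6.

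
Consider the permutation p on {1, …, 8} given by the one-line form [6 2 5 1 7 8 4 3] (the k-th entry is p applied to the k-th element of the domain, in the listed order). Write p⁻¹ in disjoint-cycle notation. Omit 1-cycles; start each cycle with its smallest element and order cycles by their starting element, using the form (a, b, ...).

The cycle decomposition of p is (1, 6, 8, 3, 5, 7, 4).
Reversing each cycle (and rotating so the smallest element leads) gives p⁻¹ = (1, 4, 7, 5, 3, 8, 6).

(1, 4, 7, 5, 3, 8, 6)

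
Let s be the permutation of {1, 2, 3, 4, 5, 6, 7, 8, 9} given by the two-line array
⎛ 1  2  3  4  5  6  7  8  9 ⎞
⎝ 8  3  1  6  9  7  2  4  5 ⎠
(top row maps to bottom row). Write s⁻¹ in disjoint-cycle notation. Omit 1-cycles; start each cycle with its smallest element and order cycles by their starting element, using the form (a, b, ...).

First write s in disjoint cycles: (1, 8, 4, 6, 7, 2, 3)(5, 9).
The inverse reverses every cycle; in canonical form, s⁻¹ = (1, 3, 2, 7, 6, 4, 8)(5, 9).

(1, 3, 2, 7, 6, 4, 8)(5, 9)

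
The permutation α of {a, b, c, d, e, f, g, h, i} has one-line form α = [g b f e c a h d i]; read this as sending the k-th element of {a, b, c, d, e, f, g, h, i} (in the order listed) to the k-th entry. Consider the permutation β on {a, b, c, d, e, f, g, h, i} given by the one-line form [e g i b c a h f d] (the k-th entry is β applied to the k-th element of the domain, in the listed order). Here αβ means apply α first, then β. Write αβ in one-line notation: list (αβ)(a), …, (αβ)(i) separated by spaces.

(αβ)(x) = β(α(x)). Computing each image: β(α(a)) = β(g) = h, β(α(b)) = β(b) = g, β(α(c)) = β(f) = a, β(α(d)) = β(e) = c, β(α(e)) = β(c) = i, β(α(f)) = β(a) = e, β(α(g)) = β(h) = f, β(α(h)) = β(d) = b, β(α(i)) = β(i) = d.
Hence αβ = [h g a c i e f b d].

h g a c i e f b d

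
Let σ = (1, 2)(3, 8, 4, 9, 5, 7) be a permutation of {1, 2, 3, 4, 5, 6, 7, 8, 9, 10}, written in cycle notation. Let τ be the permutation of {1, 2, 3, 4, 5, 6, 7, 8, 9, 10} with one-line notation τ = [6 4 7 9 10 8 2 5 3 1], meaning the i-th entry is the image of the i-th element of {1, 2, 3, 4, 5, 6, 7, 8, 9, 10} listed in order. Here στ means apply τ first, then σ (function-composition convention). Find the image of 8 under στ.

τ(8) = 5, then σ(5) = 7; composing gives (στ)(8) = 7.

7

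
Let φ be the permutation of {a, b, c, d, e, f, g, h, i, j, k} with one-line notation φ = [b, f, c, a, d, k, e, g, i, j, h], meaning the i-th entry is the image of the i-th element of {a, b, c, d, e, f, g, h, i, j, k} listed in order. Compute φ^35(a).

Tracing a → b → … returns to a after 8 steps, so a lies in an 8-cycle (a, b, f, k, h, g, e, d).
Powers repeat with period 8 on this cycle, and 35 mod 8 = 3, so φ^35(a) = φ^3(a).
Advancing 3 steps from a: a → b → f → k.

k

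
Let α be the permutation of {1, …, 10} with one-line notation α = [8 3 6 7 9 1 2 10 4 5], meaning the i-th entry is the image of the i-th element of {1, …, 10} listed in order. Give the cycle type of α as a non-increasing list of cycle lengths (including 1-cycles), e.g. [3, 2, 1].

[10]

The disjoint cycles are (1, 8, 10, 5, 9, 4, 7, 2, 3, 6), with lengths 10 in non-increasing order.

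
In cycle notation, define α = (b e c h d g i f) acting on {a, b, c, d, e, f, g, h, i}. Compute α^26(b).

b lies in the 8-cycle (b e c h d g i f).
Since the cycle has length 8, α^26 acts on it the same as α^2 (26 mod 8 = 2).
Advancing 2 steps from b: b → e → c.

c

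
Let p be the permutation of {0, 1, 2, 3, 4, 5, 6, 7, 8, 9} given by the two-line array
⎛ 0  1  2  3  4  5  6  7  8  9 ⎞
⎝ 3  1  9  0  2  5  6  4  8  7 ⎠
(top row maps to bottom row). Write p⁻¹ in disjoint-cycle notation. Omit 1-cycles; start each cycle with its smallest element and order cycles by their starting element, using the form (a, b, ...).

(0, 3)(2, 4, 7, 9)

The cycle decomposition of p is (0, 3)(2, 9, 7, 4).
Reversing each cycle (and rotating so the smallest element leads) gives p⁻¹ = (0, 3)(2, 4, 7, 9).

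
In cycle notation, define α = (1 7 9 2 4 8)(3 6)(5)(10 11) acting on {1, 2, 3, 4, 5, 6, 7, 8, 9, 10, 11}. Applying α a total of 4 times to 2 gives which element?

7

2 lies in the 6-cycle (1 7 9 2 4 8).
Stepping 4 places around the cycle: 2 → 4 → 8 → 1 → 7.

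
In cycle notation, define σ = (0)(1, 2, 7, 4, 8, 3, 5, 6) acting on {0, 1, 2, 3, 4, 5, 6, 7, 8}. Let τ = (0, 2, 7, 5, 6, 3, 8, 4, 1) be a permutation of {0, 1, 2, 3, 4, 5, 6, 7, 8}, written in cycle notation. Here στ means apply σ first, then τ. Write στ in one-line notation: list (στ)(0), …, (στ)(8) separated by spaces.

2 7 5 6 4 3 0 1 8

(στ)(x) = τ(σ(x)). Computing each image: τ(σ(0)) = τ(0) = 2, τ(σ(1)) = τ(2) = 7, τ(σ(2)) = τ(7) = 5, τ(σ(3)) = τ(5) = 6, τ(σ(4)) = τ(8) = 4, τ(σ(5)) = τ(6) = 3, τ(σ(6)) = τ(1) = 0, τ(σ(7)) = τ(4) = 1, τ(σ(8)) = τ(3) = 8.
Hence στ = [2 7 5 6 4 3 0 1 8].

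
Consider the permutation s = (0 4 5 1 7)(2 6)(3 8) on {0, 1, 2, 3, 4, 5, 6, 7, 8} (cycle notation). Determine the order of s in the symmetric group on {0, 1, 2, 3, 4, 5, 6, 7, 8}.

The disjoint cycles have lengths 5, 2, 2.
The order is lcm(5, 2, 2) = 10.

10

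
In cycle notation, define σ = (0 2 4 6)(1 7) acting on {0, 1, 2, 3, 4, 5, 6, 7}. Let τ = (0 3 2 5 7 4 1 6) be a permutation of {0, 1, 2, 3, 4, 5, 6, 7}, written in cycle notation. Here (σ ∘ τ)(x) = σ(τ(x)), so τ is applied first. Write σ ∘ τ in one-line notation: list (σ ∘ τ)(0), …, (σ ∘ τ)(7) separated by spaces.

For each element, apply τ then σ: 0 → 3 → 3; 1 → 6 → 0; 2 → 5 → 5; 3 → 2 → 4; 4 → 1 → 7; 5 → 7 → 1; 6 → 0 → 2; 7 → 4 → 6.
So σ ∘ τ in one-line form is 3 0 5 4 7 1 2 6.

3 0 5 4 7 1 2 6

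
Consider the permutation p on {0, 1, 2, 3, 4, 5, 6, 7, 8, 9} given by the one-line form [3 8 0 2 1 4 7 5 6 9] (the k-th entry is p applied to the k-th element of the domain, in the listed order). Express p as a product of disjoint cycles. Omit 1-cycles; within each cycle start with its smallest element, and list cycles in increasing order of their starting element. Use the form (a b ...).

(0 3 2)(1 8 6 7 5 4)

Start at 0 and follow images: 0 → 3 → 2 → 0, giving the cycle (0 3 2).
Repeating from the next unused element and collecting all non-trivial cycles gives (0 3 2)(1 8 6 7 5 4).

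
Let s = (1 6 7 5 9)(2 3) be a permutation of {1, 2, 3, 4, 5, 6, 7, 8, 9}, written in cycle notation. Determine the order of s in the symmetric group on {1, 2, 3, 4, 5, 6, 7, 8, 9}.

The cycle type of s is (5, 2, 1, 1).
The order of s is the least common multiple of its cycle lengths: lcm(5, 2) = 10.

10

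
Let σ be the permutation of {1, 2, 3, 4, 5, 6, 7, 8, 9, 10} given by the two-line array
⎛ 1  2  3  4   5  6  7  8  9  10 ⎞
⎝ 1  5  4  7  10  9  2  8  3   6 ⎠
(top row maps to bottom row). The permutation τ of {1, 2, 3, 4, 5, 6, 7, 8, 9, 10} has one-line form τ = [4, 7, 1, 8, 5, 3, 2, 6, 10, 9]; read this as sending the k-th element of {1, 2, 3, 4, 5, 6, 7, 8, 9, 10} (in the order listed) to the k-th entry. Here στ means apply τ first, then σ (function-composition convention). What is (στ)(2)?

2

First apply τ: τ(2) = 7, then σ(7) = 2. Thus (στ)(2) = 2.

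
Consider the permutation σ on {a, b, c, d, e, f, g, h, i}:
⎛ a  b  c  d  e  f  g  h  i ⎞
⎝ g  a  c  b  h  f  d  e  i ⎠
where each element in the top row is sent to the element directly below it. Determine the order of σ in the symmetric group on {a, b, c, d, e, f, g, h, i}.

The disjoint-cycle form of σ has cycle lengths 4, 2, 1, 1, 1.
Since disjoint cycles commute, ord(σ) = lcm(4, 2) = 4.

4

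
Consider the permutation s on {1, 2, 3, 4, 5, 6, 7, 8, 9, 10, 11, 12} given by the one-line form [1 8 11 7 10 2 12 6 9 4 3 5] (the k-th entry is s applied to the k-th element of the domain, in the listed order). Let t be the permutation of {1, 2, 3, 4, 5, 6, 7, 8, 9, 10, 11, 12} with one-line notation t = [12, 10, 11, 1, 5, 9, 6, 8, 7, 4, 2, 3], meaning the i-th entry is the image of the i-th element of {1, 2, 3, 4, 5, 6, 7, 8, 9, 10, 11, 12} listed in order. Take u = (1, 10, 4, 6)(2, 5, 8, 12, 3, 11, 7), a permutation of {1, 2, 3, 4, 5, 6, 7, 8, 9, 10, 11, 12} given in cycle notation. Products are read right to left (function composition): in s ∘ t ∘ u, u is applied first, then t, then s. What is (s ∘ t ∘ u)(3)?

8

(s ∘ t ∘ u)(3) = s(t(u(3))). u(3) = 11, then t(11) = 2, then s(2) = 8, so the result is 8.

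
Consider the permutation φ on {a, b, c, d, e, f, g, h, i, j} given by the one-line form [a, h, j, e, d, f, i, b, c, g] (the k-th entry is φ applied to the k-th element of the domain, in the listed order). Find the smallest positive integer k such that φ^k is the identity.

The disjoint-cycle form of φ has cycle lengths 4, 2, 2, 1, 1.
The order of φ is the least common multiple of its cycle lengths: lcm(4, 2, 2) = 4.

4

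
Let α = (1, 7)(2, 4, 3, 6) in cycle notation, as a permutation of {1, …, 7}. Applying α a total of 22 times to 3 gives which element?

2

3 lies in the 4-cycle (2, 4, 3, 6).
On a 4-cycle, α^4 is the identity, so α^22 = α^2 there (22 ≡ 2 mod 4).
Advancing 2 steps from 3: 3 → 6 → 2.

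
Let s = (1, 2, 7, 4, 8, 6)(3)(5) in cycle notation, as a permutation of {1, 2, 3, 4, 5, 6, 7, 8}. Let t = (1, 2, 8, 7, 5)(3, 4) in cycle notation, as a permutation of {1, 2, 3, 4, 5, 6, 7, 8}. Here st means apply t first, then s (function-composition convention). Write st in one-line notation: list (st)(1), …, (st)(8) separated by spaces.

7 6 8 3 2 1 5 4

Chase each element through t then s: 1 → 2 → 7; 2 → 8 → 6; 3 → 4 → 8; 4 → 3 → 3; 5 → 1 → 2; 6 → 6 → 1; 7 → 5 → 5; 8 → 7 → 4.
So st in one-line form is 7 6 8 3 2 1 5 4.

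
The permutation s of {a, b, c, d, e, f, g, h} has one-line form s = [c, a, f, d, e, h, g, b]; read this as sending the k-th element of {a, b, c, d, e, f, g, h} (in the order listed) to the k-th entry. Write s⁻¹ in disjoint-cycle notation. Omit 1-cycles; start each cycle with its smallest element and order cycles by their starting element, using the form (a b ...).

(a b h f c)

First write s in disjoint cycles: (a c f h b).
The inverse reverses every cycle; in canonical form, s⁻¹ = (a b h f c).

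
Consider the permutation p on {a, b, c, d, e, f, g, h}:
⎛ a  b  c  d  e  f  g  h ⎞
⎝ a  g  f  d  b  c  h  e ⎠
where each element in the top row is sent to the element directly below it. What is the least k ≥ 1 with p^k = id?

4

The disjoint-cycle form of p has cycle lengths 4, 2, 1, 1.
The order is lcm(4, 2) = 4.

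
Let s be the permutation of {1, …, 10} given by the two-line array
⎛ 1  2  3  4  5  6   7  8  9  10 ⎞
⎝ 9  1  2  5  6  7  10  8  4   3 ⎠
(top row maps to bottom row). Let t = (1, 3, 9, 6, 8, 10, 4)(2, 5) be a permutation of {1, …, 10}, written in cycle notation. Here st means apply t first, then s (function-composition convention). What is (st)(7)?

10

First apply t: t(7) = 7, then s(7) = 10. Thus (st)(7) = 10.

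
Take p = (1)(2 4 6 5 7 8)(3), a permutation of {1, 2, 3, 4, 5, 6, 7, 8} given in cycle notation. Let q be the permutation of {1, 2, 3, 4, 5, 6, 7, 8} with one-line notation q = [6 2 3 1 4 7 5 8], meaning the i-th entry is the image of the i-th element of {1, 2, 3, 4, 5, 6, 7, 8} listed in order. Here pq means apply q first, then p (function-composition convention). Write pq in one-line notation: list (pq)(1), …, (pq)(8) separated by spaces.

Chase each element through q then p: 1 → 6 → 5; 2 → 2 → 4; 3 → 3 → 3; 4 → 1 → 1; 5 → 4 → 6; 6 → 7 → 8; 7 → 5 → 7; 8 → 8 → 2.
Collecting the images, pq = [5 4 3 1 6 8 7 2].

5 4 3 1 6 8 7 2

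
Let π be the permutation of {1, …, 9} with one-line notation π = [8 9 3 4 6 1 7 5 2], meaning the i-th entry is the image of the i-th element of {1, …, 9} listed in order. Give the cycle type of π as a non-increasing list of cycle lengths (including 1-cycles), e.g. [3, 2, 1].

The disjoint cycles are (1, 8, 5, 6)(2, 9)(3)(4)(7), with lengths 4, 2, 1, 1, 1 in non-increasing order.

[4, 2, 1, 1, 1]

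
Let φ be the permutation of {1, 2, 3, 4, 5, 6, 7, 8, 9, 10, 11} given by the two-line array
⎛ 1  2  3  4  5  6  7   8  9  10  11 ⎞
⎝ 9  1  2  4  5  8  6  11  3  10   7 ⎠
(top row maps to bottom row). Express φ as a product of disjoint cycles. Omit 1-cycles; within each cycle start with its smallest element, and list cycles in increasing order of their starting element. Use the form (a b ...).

From 1: 1 → 9 → 3 → 2 → 1, closing the cycle (1 9 3 2).
Repeating from the next unused element and collecting all non-trivial cycles gives (1 9 3 2)(6 8 11 7).

(1 9 3 2)(6 8 11 7)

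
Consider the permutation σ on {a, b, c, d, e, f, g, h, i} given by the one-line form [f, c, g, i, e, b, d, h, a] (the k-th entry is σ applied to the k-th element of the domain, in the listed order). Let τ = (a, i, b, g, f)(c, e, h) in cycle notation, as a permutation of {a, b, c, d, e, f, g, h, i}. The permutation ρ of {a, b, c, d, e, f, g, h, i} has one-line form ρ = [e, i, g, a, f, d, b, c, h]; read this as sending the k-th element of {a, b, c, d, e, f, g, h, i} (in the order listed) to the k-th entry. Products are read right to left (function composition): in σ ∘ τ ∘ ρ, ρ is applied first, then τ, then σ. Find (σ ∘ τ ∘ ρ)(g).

d

(σ ∘ τ ∘ ρ)(g) = σ(τ(ρ(g))). ρ(g) = b, then τ(b) = g, then σ(g) = d, so the result is d.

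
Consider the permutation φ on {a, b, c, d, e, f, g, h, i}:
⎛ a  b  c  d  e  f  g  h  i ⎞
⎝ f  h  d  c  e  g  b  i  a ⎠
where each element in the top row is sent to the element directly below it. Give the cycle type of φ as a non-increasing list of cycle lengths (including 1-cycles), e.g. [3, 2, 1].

The disjoint cycles are (a, f, g, b, h, i)(c, d)(e), with lengths 6, 2, 1 in non-increasing order.

[6, 2, 1]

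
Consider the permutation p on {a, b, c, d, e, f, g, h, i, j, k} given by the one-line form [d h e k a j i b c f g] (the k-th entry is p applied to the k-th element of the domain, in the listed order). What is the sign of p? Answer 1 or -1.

1

In disjoint-cycle form the cycle lengths are 7, 2, 2.
A cycle of length ℓ contributes ℓ−1 transpositions, so p is a product of 6 + 1 + 1 = 8 transpositions — even.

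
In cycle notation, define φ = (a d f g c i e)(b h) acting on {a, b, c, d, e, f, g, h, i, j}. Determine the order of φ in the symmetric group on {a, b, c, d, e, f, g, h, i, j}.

The disjoint cycles have lengths 7, 2, 1.
Since disjoint cycles commute, ord(φ) = lcm(7, 2) = 14.

14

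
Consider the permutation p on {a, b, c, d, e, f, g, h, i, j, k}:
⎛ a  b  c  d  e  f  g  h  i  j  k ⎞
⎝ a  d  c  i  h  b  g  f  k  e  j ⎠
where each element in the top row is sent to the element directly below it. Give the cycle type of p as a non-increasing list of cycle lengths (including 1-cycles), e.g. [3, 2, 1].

The disjoint cycles are (a)(b, d, i, k, j, e, h, f)(c)(g), with lengths 8, 1, 1, 1 in non-increasing order.

[8, 1, 1, 1]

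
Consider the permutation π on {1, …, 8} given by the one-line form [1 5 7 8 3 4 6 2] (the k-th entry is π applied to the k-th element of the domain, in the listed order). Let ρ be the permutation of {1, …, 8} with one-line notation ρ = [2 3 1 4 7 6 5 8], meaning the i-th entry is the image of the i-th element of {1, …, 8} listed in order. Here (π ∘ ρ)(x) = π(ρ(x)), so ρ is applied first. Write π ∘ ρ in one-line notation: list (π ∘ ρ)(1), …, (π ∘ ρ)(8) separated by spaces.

5 7 1 8 6 4 3 2

(π ∘ ρ)(x) = π(ρ(x)). Computing each image: π(ρ(1)) = π(2) = 5, π(ρ(2)) = π(3) = 7, π(ρ(3)) = π(1) = 1, π(ρ(4)) = π(4) = 8, π(ρ(5)) = π(7) = 6, π(ρ(6)) = π(6) = 4, π(ρ(7)) = π(5) = 3, π(ρ(8)) = π(8) = 2.
Hence π ∘ ρ = [5 7 1 8 6 4 3 2].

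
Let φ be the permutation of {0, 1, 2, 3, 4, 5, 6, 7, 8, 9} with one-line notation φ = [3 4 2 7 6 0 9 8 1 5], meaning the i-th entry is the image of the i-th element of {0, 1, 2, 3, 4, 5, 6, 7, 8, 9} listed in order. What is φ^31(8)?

Tracing 8 → 1 → … returns to 8 after 9 steps, so 8 lies in a 9-cycle (0 3 7 8 1 4 6 9 5).
Since the cycle has length 9, φ^31 acts on it the same as φ^4 (31 mod 9 = 4).
Stepping 4 places around the cycle: 8 → 1 → 4 → 6 → 9.

9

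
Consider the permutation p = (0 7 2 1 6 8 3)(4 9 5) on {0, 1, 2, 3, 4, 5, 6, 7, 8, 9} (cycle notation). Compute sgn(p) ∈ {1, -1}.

1

The cycle lengths are 7, 3.
A cycle is odd iff its length is even; p has 0 even-length cycles, so sgn(p) = (−1)^0 and p is even.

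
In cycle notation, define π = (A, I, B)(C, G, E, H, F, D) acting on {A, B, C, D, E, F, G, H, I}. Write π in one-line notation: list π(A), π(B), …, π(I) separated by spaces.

I A G C H D E F B

Image by image: A↦I, B↦A, C↦G, D↦C, E↦H, F↦D, G↦E, H↦F, I↦B.
Listing these in domain order gives I A G C H D E F B.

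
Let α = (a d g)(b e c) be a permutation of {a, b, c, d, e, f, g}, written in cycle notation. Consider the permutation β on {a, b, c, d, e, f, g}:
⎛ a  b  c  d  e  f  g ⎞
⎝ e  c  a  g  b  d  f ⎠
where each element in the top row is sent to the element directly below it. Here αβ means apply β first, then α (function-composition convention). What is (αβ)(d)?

a

β(d) = g, then α(g) = a; composing gives (αβ)(d) = a.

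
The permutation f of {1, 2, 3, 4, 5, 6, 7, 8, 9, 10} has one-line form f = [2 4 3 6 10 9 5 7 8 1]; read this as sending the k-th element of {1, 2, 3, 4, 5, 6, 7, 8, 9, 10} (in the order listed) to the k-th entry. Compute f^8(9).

6

Tracing 9 → 8 → … returns to 9 after 9 steps, so 9 lies in a 9-cycle (1, 2, 4, 6, 9, 8, 7, 5, 10).
Stepping 8 places around the cycle: 9 → 8 → 7 → 5 → 10 → 1 → 2 → 4 → 6.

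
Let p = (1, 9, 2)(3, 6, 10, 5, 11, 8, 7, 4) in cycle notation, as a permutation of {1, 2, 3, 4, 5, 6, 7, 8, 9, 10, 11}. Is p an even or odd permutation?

The cycle lengths are 8, 3.
A cycle is odd iff its length is even; p has 1 even-length cycle, so sgn(p) = (−1)^1 and p is odd.

odd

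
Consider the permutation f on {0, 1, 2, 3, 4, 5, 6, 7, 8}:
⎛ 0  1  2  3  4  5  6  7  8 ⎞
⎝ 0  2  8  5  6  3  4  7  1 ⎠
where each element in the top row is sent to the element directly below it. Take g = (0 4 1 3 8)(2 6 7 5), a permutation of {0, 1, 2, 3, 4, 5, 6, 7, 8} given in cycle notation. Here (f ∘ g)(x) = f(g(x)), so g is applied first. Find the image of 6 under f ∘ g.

First apply g: g(6) = 7, then f(7) = 7. Thus (f ∘ g)(6) = 7.

7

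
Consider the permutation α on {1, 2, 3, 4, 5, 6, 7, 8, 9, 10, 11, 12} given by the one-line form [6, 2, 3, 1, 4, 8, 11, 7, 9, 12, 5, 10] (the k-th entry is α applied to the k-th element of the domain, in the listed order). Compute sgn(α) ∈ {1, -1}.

In disjoint-cycle form the cycle lengths are 7, 2, 1, 1, 1.
A cycle is odd iff its length is even; α has 1 even-length cycle, so sgn(α) = (−1)^1 and α is odd.

-1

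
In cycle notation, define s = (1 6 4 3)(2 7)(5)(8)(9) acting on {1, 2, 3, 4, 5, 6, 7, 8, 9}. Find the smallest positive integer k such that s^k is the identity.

4

The cycle type of s is (4, 2, 1, 1, 1).
The order is lcm(4, 2) = 4.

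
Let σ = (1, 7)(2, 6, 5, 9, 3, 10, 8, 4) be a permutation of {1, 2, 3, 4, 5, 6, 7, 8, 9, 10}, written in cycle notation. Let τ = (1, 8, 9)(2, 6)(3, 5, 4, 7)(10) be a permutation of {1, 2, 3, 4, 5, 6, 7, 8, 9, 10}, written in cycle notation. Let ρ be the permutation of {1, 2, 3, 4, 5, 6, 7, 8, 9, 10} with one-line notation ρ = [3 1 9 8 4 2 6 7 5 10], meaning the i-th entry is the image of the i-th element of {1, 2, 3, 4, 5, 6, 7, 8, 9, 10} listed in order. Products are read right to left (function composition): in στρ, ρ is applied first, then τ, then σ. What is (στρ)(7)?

Apply the permutations in order: ρ(7) = 6, then τ(6) = 2, then σ(2) = 6. So (στρ)(7) = 6.

6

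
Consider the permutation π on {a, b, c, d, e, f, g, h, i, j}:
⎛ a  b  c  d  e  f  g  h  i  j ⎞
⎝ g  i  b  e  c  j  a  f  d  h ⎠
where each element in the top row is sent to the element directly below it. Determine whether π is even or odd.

odd

In disjoint-cycle form the cycle lengths are 5, 3, 2.
A cycle is odd iff its length is even; π has 1 even-length cycle, so sgn(π) = (−1)^1 and π is odd.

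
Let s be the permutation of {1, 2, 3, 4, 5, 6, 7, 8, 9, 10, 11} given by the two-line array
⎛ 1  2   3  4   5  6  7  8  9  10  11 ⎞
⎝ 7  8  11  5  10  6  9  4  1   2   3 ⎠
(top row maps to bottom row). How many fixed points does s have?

The fixed points (elements with s(x) = x) are {6}, so there is 1.

1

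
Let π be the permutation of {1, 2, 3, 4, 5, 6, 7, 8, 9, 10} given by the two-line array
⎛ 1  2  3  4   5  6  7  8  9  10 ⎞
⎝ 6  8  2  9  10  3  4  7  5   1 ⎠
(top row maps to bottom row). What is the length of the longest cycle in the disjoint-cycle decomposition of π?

Decomposing into disjoint cycles gives (1, 6, 3, 2, 8, 7, 4, 9, 5, 10); the longest has length 10.

10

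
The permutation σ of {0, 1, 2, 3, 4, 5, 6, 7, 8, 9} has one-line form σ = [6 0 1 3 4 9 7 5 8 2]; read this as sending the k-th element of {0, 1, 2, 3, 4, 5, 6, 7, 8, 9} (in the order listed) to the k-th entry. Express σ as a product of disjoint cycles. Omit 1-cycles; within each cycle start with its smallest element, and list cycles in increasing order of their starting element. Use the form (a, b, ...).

Start at 0 and follow images: 0 → 6 → 7 → 5 → 9 → 2 → 1 → 0, giving the cycle (0, 6, 7, 5, 9, 2, 1).
Repeating from the next unused element and collecting all non-trivial cycles gives (0, 6, 7, 5, 9, 2, 1).

(0, 6, 7, 5, 9, 2, 1)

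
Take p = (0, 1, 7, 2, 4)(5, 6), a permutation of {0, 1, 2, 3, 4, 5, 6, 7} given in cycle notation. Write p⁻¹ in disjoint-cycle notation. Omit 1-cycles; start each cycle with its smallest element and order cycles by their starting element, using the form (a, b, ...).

Inverting a permutation written in cycle notation just reverses the order within every cycle.
After reversing and putting each cycle's least element first, p⁻¹ = (0, 4, 2, 7, 1)(5, 6).

(0, 4, 2, 7, 1)(5, 6)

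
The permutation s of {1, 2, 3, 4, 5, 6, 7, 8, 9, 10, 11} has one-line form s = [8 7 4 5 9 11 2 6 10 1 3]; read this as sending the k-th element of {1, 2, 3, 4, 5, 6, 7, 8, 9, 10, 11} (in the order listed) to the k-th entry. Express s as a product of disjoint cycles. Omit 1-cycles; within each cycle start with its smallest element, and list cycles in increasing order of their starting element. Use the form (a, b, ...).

(1, 8, 6, 11, 3, 4, 5, 9, 10)(2, 7)

Start at 1 and follow images: 1 → 8 → 6 → 11 → 3 → 4 → 5 → 9 → 10 → 1, giving the cycle (1, 8, 6, 11, 3, 4, 5, 9, 10).
Repeating from the next unused element and collecting all non-trivial cycles gives (1, 8, 6, 11, 3, 4, 5, 9, 10)(2, 7).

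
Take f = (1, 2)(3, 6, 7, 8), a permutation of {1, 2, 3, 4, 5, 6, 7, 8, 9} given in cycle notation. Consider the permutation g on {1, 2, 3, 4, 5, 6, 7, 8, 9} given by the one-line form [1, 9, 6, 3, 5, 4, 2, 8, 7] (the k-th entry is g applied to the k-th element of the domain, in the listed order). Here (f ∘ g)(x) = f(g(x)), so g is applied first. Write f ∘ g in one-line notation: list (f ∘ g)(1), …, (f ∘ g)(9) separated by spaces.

2 9 7 6 5 4 1 3 8

(f ∘ g)(x) = f(g(x)). Computing each image: f(g(1)) = f(1) = 2, f(g(2)) = f(9) = 9, f(g(3)) = f(6) = 7, f(g(4)) = f(3) = 6, f(g(5)) = f(5) = 5, f(g(6)) = f(4) = 4, f(g(7)) = f(2) = 1, f(g(8)) = f(8) = 3, f(g(9)) = f(7) = 8.
Hence f ∘ g = [2 9 7 6 5 4 1 3 8].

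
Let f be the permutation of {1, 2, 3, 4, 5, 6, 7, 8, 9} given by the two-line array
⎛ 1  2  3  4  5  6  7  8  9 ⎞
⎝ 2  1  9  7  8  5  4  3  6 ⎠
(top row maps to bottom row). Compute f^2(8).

Tracing 8 → 3 → … returns to 8 after 5 steps, so 8 lies in a 5-cycle (3 9 6 5 8).
Advancing 2 steps from 8: 8 → 3 → 9.

9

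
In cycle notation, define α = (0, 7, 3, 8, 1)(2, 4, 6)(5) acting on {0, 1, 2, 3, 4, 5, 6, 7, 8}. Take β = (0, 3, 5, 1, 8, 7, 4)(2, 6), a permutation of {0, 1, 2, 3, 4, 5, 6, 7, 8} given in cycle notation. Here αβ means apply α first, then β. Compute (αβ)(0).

4

(αβ)(0) = β(α(0)). α(0) = 7, then β(7) = 4. So (αβ)(0) = 4.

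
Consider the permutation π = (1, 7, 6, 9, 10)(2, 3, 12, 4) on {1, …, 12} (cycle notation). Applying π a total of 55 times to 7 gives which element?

7 lies in the 5-cycle (1, 7, 6, 9, 10).
On a 5-cycle, π^5 is the identity, so π^55 = π^0 there (55 ≡ 0 mod 5).
So π^55(7) = 7.

7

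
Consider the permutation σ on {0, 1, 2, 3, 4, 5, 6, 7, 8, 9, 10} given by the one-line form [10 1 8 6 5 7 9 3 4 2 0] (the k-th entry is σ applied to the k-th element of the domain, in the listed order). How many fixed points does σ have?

The fixed points (elements with σ(x) = x) are {1}, so there is 1.

1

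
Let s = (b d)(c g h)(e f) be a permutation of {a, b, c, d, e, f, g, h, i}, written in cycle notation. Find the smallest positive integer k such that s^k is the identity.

6

The cycle type of s is (3, 2, 2, 1, 1).
Since disjoint cycles commute, ord(s) = lcm(3, 2, 2) = 6.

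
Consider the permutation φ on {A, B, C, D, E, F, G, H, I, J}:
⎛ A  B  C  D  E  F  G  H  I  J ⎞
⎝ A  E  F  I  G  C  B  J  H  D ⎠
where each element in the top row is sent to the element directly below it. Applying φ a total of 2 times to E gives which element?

Tracing E → G → … returns to E after 3 steps, so E lies in a 3-cycle (B, E, G).
Stepping 2 places around the cycle: E → G → B.

B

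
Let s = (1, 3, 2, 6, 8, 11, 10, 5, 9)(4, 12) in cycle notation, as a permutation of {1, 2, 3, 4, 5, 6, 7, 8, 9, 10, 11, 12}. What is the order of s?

The cycle type of s is (9, 2, 1).
The order of s is the least common multiple of its cycle lengths: lcm(9, 2) = 18.

18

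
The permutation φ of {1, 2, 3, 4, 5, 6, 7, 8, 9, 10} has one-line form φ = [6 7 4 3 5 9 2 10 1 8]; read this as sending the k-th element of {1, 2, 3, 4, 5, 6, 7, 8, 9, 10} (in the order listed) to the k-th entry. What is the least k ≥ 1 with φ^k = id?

6

Writing φ as disjoint cycles, the cycle lengths are 3, 2, 2, 2, 1.
Since disjoint cycles commute, ord(φ) = lcm(3, 2, 2, 2) = 6.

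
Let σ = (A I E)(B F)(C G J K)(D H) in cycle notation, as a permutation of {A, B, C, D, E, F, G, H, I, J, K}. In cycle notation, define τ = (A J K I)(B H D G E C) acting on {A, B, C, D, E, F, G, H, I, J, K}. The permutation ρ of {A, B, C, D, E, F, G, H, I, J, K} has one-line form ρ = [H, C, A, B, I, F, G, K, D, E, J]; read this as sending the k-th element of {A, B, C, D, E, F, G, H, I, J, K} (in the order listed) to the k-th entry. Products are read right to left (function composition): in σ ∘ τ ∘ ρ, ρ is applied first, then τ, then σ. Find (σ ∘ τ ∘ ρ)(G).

A

(σ ∘ τ ∘ ρ)(G) = σ(τ(ρ(G))). ρ(G) = G, then τ(G) = E, then σ(E) = A, so the result is A.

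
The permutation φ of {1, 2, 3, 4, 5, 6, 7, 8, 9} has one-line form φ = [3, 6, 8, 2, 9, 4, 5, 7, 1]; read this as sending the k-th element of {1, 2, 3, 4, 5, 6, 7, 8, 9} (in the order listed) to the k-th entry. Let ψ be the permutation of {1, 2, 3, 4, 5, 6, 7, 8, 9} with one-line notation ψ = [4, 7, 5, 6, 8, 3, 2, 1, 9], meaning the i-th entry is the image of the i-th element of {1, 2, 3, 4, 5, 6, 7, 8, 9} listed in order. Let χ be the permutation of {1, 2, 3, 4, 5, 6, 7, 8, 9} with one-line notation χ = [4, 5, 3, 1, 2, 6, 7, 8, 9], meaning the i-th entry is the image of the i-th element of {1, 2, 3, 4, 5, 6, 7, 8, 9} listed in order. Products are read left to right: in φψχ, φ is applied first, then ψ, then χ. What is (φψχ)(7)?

(φψχ)(7) = χ(ψ(φ(7))). φ(7) = 5, then ψ(5) = 8, then χ(8) = 8, so the result is 8.

8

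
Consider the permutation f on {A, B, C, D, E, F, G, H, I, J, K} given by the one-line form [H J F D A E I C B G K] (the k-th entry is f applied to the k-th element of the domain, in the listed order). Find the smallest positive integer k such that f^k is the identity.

20

The disjoint-cycle form of f has cycle lengths 5, 4, 1, 1.
Since disjoint cycles commute, ord(f) = lcm(5, 4) = 20.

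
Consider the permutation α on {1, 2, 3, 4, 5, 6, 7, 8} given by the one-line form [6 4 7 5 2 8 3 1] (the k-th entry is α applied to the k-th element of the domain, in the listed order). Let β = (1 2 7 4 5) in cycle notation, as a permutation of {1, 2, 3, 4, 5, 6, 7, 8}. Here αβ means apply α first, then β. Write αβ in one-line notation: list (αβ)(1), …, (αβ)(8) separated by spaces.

6 5 4 1 7 8 3 2

(αβ)(x) = β(α(x)). Computing each image: β(α(1)) = β(6) = 6, β(α(2)) = β(4) = 5, β(α(3)) = β(7) = 4, β(α(4)) = β(5) = 1, β(α(5)) = β(2) = 7, β(α(6)) = β(8) = 8, β(α(7)) = β(3) = 3, β(α(8)) = β(1) = 2.
Hence αβ = [6 5 4 1 7 8 3 2].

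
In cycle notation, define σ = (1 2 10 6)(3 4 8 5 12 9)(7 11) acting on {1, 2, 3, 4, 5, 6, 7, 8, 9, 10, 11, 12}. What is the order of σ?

The disjoint cycles have lengths 6, 4, 2.
The order is lcm(6, 4, 2) = 12.

12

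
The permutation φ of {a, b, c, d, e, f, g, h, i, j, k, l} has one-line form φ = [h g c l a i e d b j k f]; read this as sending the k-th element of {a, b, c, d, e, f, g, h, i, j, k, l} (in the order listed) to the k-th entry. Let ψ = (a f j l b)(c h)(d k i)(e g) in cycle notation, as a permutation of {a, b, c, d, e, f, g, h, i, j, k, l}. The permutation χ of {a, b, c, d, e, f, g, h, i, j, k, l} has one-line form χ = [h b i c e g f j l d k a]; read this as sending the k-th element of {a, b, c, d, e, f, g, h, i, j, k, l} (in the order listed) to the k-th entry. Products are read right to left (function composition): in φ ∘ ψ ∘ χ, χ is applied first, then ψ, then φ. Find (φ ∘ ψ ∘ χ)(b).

h

Apply the permutations in order: χ(b) = b, then ψ(b) = a, then φ(a) = h. So (φ ∘ ψ ∘ χ)(b) = h.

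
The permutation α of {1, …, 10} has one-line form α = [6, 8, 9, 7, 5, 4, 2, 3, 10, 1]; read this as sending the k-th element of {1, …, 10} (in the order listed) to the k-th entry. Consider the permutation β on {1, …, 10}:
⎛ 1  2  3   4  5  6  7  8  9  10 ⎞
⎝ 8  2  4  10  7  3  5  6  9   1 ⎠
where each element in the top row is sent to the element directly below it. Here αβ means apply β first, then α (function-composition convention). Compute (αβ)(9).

β(9) = 9, then α(9) = 10; composing gives (αβ)(9) = 10.

10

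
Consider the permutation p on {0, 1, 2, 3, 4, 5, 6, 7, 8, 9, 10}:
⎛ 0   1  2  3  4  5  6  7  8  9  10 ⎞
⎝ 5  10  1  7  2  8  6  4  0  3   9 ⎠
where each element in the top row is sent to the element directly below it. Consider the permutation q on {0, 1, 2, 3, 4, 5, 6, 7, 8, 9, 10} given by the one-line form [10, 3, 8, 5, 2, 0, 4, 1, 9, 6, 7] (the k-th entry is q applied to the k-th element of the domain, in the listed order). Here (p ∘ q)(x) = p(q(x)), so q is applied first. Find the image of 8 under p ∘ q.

q(8) = 9, then p(9) = 3; composing gives (p ∘ q)(8) = 3.

3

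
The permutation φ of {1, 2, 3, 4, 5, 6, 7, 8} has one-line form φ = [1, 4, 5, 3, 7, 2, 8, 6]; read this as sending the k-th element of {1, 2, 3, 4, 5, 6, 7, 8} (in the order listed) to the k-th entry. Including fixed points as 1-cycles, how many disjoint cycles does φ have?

2

The cycle decomposition is (1)(2, 4, 3, 5, 7, 8, 6), which has 2 cycles (counting 1-cycles).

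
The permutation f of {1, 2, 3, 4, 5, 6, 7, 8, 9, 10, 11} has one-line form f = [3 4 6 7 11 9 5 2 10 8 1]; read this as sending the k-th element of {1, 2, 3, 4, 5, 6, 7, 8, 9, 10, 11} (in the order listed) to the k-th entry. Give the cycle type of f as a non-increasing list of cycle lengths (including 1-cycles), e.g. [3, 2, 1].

[11]

The disjoint cycles are (1, 3, 6, 9, 10, 8, 2, 4, 7, 5, 11), with lengths 11 in non-increasing order.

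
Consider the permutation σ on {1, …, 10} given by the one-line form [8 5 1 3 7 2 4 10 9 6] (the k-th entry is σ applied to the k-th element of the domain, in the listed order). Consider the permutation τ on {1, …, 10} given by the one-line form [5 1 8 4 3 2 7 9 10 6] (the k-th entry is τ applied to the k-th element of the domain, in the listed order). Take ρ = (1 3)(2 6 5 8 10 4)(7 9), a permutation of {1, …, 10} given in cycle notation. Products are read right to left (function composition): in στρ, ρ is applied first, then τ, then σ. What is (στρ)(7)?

Apply the permutations in order: ρ(7) = 9, then τ(9) = 10, then σ(10) = 6. So (στρ)(7) = 6.

6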